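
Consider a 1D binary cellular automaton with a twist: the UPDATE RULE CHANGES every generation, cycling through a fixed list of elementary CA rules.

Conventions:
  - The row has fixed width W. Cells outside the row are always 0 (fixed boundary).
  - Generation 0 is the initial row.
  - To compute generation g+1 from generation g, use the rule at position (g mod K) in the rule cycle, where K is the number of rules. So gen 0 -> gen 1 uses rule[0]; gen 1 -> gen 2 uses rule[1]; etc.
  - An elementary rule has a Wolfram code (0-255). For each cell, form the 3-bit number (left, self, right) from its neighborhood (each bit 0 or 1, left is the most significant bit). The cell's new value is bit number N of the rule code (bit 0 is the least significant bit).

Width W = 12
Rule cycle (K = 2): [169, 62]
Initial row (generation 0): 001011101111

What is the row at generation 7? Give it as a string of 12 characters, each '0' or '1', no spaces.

Answer: 110100111000

Derivation:
Gen 0: 001011101111
Gen 1 (rule 169): 100111011110
Gen 2 (rule 62): 111100110001
Gen 3 (rule 169): 111000100100
Gen 4 (rule 62): 100101111110
Gen 5 (rule 169): 000011111100
Gen 6 (rule 62): 000110000010
Gen 7 (rule 169): 110100111000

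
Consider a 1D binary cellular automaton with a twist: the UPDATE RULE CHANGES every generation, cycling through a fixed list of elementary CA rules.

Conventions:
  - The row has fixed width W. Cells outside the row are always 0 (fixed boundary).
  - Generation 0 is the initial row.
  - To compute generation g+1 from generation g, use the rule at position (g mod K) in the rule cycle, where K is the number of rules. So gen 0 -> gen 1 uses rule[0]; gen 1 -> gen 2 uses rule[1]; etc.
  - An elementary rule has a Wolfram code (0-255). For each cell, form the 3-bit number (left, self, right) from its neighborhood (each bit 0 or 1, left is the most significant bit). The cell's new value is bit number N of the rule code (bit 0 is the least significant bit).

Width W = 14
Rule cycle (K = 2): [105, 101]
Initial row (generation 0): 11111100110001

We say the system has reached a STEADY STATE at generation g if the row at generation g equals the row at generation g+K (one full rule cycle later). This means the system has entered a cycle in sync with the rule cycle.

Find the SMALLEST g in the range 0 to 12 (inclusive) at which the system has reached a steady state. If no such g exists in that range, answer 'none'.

Answer: none

Derivation:
Gen 0: 11111100110001
Gen 1 (rule 105): 10000100110100
Gen 2 (rule 101): 10110100011101
Gen 3 (rule 105): 01111001010110
Gen 4 (rule 101): 00001001111010
Gen 5 (rule 105): 11100001001100
Gen 6 (rule 101): 00101101000101
Gen 7 (rule 105): 10011110010010
Gen 8 (rule 101): 10000010010010
Gen 9 (rule 105): 00111000000000
Gen 10 (rule 101): 10001011111111
Gen 11 (rule 105): 00100110000001
Gen 12 (rule 101): 10100010111101
Gen 13 (rule 105): 01001001100110
Gen 14 (rule 101): 01001000100010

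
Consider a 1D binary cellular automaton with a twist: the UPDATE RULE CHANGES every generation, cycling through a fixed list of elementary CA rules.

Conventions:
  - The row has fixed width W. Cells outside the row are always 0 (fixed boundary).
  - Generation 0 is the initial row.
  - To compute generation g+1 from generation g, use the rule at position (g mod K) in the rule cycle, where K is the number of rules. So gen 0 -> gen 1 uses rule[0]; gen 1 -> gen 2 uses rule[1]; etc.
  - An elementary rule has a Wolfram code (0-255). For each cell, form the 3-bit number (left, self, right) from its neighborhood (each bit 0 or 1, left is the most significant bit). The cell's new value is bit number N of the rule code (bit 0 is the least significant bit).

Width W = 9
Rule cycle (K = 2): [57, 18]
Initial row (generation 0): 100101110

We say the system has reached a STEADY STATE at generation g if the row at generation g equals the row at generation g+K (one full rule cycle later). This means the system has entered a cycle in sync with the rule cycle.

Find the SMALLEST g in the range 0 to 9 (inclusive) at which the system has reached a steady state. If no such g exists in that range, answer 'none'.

Gen 0: 100101110
Gen 1 (rule 57): 010011001
Gen 2 (rule 18): 101100110
Gen 3 (rule 57): 011010101
Gen 4 (rule 18): 100000000
Gen 5 (rule 57): 011111111
Gen 6 (rule 18): 100000000
Gen 7 (rule 57): 011111111
Gen 8 (rule 18): 100000000
Gen 9 (rule 57): 011111111
Gen 10 (rule 18): 100000000
Gen 11 (rule 57): 011111111

Answer: 4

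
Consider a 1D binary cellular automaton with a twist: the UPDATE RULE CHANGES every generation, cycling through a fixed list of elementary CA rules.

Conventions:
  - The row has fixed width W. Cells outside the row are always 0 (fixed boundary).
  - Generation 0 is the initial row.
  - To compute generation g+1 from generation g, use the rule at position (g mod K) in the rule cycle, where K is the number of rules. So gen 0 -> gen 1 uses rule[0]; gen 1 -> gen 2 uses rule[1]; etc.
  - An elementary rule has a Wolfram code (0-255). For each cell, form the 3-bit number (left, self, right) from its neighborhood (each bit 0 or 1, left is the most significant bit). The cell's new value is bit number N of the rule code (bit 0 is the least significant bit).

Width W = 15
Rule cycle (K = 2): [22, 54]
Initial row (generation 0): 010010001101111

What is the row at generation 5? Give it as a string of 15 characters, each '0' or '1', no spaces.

Gen 0: 010010001101111
Gen 1 (rule 22): 111111010000000
Gen 2 (rule 54): 000000111000000
Gen 3 (rule 22): 000001000100000
Gen 4 (rule 54): 000011101110000
Gen 5 (rule 22): 000100000001000

Answer: 000100000001000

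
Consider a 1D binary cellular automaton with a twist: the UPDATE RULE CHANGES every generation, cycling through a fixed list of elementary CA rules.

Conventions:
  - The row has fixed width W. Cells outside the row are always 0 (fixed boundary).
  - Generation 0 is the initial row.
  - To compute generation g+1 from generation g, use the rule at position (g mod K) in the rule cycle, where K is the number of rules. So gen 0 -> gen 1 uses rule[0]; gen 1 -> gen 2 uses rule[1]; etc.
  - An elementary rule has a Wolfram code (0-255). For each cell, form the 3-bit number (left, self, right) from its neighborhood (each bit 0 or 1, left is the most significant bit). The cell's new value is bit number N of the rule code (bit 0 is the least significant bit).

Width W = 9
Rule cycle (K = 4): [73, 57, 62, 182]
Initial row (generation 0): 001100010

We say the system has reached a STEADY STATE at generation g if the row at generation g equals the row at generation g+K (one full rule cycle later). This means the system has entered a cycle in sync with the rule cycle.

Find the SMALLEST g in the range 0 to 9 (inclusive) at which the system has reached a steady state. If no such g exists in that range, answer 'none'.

Answer: 2

Derivation:
Gen 0: 001100010
Gen 1 (rule 73): 101101000
Gen 2 (rule 57): 011010111
Gen 3 (rule 62): 110111100
Gen 4 (rule 182): 001011010
Gen 5 (rule 73): 100011000
Gen 6 (rule 57): 011010111
Gen 7 (rule 62): 110111100
Gen 8 (rule 182): 001011010
Gen 9 (rule 73): 100011000
Gen 10 (rule 57): 011010111
Gen 11 (rule 62): 110111100
Gen 12 (rule 182): 001011010
Gen 13 (rule 73): 100011000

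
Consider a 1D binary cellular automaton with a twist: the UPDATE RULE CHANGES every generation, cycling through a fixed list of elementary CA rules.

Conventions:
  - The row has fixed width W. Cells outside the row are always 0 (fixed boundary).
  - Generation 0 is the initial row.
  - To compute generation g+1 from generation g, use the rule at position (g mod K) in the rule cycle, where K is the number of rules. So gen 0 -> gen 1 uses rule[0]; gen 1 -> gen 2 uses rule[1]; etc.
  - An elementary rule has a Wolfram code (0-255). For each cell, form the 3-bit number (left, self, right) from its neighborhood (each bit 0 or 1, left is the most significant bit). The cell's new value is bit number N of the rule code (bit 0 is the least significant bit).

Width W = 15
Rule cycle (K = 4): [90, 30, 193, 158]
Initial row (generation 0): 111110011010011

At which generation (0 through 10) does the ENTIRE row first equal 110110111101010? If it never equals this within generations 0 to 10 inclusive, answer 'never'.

Gen 0: 111110011010011
Gen 1 (rule 90): 100011111001111
Gen 2 (rule 30): 110110000111000
Gen 3 (rule 193): 010010110011011
Gen 4 (rule 158): 111110101110010
Gen 5 (rule 90): 100010001011101
Gen 6 (rule 30): 110111011010001
Gen 7 (rule 193): 010011001000100
Gen 8 (rule 158): 111110111101110
Gen 9 (rule 90): 100010100101011
Gen 10 (rule 30): 110110111101010

Answer: 10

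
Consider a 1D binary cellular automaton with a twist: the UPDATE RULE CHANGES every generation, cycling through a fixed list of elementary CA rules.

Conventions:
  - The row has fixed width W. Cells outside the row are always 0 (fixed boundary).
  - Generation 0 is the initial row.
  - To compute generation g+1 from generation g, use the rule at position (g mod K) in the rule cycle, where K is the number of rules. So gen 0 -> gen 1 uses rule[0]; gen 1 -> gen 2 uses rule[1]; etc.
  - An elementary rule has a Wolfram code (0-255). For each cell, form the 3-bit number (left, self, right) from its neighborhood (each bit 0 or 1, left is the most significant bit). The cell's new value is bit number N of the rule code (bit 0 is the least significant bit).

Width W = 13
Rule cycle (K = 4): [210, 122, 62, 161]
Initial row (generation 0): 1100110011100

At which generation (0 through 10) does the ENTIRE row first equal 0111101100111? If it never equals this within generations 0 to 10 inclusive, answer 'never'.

Answer: never

Derivation:
Gen 0: 1100110011100
Gen 1 (rule 210): 0111011101110
Gen 2 (rule 122): 1101110111011
Gen 3 (rule 62): 1011001100110
Gen 4 (rule 161): 0100000000000
Gen 5 (rule 210): 1010000000000
Gen 6 (rule 122): 0101000000000
Gen 7 (rule 62): 1111100000000
Gen 8 (rule 161): 0111001111111
Gen 9 (rule 210): 1011110111111
Gen 10 (rule 122): 0110011100001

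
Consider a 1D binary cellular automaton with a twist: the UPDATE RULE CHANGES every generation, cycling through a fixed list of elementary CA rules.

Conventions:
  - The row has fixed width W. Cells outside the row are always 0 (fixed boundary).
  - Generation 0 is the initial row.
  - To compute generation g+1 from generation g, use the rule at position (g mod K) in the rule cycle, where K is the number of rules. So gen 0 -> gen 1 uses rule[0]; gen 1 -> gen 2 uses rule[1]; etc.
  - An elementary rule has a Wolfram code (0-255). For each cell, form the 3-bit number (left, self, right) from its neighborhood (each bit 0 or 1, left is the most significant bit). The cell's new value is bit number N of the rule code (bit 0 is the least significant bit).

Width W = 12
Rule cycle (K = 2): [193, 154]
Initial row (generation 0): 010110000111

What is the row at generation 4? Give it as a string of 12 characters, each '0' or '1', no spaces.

Gen 0: 010110000111
Gen 1 (rule 193): 000010110011
Gen 2 (rule 154): 000100101110
Gen 3 (rule 193): 110000000110
Gen 4 (rule 154): 101000001101

Answer: 101000001101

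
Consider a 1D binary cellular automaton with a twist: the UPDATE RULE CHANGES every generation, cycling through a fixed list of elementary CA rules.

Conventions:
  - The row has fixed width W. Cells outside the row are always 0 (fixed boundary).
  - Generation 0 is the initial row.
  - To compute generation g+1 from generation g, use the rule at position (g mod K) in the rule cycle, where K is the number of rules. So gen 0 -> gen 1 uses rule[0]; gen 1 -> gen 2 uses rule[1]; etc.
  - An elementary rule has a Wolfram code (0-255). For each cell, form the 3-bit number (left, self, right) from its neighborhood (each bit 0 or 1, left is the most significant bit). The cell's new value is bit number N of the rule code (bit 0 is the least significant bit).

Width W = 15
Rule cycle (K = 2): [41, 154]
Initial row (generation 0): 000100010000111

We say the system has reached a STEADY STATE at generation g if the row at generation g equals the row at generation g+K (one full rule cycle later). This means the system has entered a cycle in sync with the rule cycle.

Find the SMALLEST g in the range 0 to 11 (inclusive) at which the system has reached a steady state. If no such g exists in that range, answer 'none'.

Gen 0: 000100010000111
Gen 1 (rule 41): 110001000110100
Gen 2 (rule 154): 101010101100010
Gen 3 (rule 41): 010101011001000
Gen 4 (rule 154): 100000010110100
Gen 5 (rule 41): 001111001101001
Gen 6 (rule 154): 011110111000110
Gen 7 (rule 41): 010001100010100
Gen 8 (rule 154): 101011010100010
Gen 9 (rule 41): 010110101001000
Gen 10 (rule 154): 100100000110100
Gen 11 (rule 41): 000001110101001
Gen 12 (rule 154): 000011100000110
Gen 13 (rule 41): 111010001110100

Answer: none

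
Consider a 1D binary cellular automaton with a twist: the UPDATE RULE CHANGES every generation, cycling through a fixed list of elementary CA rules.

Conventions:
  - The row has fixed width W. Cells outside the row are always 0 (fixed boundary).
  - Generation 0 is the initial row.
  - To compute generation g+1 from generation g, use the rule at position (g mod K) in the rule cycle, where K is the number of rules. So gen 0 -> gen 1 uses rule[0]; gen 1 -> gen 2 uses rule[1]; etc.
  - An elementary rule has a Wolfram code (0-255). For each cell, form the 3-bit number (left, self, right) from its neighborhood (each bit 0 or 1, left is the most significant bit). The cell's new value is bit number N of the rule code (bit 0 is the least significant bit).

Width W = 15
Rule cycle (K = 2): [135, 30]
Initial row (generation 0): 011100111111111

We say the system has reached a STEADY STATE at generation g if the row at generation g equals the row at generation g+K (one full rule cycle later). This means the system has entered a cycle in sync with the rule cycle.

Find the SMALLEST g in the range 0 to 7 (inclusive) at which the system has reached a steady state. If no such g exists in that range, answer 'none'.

Gen 0: 011100111111111
Gen 1 (rule 135): 101001011111110
Gen 2 (rule 30): 101111010000001
Gen 3 (rule 135): 100110010111111
Gen 4 (rule 30): 111101110100000
Gen 5 (rule 135): 011000100101111
Gen 6 (rule 30): 110101111101000
Gen 7 (rule 135): 000100111001011
Gen 8 (rule 30): 001111100111010
Gen 9 (rule 135): 110111001010010

Answer: none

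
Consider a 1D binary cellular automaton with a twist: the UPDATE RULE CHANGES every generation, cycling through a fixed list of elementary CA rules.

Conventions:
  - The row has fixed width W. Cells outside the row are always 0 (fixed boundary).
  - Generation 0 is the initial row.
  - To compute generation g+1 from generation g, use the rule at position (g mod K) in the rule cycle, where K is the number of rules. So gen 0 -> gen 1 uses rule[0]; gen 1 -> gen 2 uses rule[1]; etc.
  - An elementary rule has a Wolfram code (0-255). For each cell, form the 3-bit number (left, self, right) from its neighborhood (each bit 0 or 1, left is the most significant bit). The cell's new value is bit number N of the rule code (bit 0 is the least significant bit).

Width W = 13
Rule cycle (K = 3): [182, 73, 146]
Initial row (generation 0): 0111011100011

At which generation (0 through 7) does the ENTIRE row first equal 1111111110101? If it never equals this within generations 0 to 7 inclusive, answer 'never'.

Gen 0: 0111011100011
Gen 1 (rule 182): 1010101010100
Gen 2 (rule 73): 0000000000001
Gen 3 (rule 146): 0000000000010
Gen 4 (rule 182): 0000000000111
Gen 5 (rule 73): 1111111110101
Gen 6 (rule 146): 0111111100000
Gen 7 (rule 182): 1011111010000

Answer: 5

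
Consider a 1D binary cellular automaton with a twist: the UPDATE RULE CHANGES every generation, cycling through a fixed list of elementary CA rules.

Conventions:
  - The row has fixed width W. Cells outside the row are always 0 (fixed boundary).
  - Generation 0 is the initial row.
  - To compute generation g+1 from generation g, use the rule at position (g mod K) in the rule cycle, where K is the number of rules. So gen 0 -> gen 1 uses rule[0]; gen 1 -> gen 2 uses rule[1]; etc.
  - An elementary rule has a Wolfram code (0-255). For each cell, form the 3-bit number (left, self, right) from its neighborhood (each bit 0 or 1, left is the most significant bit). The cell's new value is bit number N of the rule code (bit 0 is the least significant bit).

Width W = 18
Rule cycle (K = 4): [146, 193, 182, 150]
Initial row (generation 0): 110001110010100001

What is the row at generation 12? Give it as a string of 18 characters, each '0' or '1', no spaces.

Answer: 100010010100101010

Derivation:
Gen 0: 110001110010100001
Gen 1 (rule 146): 001010101100010010
Gen 2 (rule 193): 100000000101000000
Gen 3 (rule 182): 110000001111100000
Gen 4 (rule 150): 001000010111010000
Gen 5 (rule 146): 010100100010001000
Gen 6 (rule 193): 000000001000100011
Gen 7 (rule 182): 000000011101110100
Gen 8 (rule 150): 000000101000100110
Gen 9 (rule 146): 000001000101011001
Gen 10 (rule 193): 111100010000001000
Gen 11 (rule 182): 011010111000011100
Gen 12 (rule 150): 100010010100101010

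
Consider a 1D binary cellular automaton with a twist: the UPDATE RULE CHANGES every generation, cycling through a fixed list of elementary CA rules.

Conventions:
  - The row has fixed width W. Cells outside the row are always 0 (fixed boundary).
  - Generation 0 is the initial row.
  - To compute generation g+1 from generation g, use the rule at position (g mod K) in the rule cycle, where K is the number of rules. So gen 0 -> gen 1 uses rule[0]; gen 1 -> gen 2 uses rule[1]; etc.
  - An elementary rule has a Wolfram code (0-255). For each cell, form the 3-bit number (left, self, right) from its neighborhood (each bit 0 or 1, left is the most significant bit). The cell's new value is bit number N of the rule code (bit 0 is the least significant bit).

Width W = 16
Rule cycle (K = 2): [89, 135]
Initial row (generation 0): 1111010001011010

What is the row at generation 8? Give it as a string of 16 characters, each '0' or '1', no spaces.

Gen 0: 1111010001011010
Gen 1 (rule 89): 1001001100011001
Gen 2 (rule 135): 1011010001100011
Gen 3 (rule 89): 0011001101111011
Gen 4 (rule 135): 1100010000110000
Gen 5 (rule 89): 1111001110111111
Gen 6 (rule 135): 0110010100011110
Gen 7 (rule 89): 0111000011010011
Gen 8 (rule 135): 1010011100010100

Answer: 1010011100010100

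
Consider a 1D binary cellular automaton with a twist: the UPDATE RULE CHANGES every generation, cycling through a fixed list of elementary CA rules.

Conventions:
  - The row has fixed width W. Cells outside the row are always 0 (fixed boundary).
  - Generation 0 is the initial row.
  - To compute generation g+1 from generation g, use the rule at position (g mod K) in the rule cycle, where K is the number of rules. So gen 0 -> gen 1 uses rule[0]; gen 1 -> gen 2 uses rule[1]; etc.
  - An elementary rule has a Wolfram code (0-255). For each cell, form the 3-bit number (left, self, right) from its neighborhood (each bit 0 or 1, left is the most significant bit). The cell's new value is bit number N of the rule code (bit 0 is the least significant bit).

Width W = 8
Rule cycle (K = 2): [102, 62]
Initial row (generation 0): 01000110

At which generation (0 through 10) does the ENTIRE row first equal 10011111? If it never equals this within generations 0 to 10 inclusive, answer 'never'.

Answer: 6

Derivation:
Gen 0: 01000110
Gen 1 (rule 102): 11001010
Gen 2 (rule 62): 10111111
Gen 3 (rule 102): 11000001
Gen 4 (rule 62): 10100011
Gen 5 (rule 102): 11100101
Gen 6 (rule 62): 10011111
Gen 7 (rule 102): 10100001
Gen 8 (rule 62): 11110011
Gen 9 (rule 102): 00010101
Gen 10 (rule 62): 00111111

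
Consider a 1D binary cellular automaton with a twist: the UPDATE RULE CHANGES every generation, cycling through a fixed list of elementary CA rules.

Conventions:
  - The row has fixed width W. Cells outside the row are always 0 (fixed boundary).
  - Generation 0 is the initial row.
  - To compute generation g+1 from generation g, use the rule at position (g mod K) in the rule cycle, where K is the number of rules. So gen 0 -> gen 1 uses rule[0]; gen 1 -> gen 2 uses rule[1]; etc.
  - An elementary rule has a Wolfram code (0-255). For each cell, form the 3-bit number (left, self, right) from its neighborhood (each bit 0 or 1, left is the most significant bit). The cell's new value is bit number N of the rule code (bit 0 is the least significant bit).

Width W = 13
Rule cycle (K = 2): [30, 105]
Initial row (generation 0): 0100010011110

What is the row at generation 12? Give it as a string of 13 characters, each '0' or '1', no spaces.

Answer: 0010101100111

Derivation:
Gen 0: 0100010011110
Gen 1 (rule 30): 1110111110001
Gen 2 (rule 105): 1011100010100
Gen 3 (rule 30): 1010010110110
Gen 4 (rule 105): 0100001111110
Gen 5 (rule 30): 1110011000001
Gen 6 (rule 105): 1010011011100
Gen 7 (rule 30): 1011110010010
Gen 8 (rule 105): 0110010000000
Gen 9 (rule 30): 1101111000000
Gen 10 (rule 105): 1111001011111
Gen 11 (rule 30): 1000111010000
Gen 12 (rule 105): 0010101100111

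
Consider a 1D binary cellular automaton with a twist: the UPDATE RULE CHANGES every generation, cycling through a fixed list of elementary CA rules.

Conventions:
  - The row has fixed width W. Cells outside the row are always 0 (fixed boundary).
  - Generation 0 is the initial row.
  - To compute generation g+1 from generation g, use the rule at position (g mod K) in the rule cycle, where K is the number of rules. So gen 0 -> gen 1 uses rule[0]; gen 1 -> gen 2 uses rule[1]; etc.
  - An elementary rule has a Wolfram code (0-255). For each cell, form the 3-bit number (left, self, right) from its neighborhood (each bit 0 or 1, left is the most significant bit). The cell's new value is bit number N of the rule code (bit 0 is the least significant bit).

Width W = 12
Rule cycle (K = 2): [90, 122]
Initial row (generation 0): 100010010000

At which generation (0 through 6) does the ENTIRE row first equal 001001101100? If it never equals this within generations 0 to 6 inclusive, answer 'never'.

Gen 0: 100010010000
Gen 1 (rule 90): 010101101000
Gen 2 (rule 122): 101011110100
Gen 3 (rule 90): 000010010010
Gen 4 (rule 122): 000101101101
Gen 5 (rule 90): 001001101100
Gen 6 (rule 122): 010111111110

Answer: 5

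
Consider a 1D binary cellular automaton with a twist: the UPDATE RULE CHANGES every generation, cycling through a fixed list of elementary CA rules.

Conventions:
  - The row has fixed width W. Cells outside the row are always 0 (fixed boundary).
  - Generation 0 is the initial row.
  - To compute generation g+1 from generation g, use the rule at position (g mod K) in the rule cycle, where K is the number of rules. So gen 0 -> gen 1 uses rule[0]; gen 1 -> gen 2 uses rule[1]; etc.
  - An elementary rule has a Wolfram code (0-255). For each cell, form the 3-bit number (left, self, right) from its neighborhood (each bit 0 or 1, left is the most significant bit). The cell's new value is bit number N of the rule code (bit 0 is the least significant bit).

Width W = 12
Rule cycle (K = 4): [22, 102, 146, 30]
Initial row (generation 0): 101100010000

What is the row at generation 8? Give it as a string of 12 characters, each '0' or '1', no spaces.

Answer: 101011101000

Derivation:
Gen 0: 101100010000
Gen 1 (rule 22): 100010111000
Gen 2 (rule 102): 100111001000
Gen 3 (rule 146): 011010110100
Gen 4 (rule 30): 110010100110
Gen 5 (rule 22): 001110111001
Gen 6 (rule 102): 010011001011
Gen 7 (rule 146): 101100110000
Gen 8 (rule 30): 101011101000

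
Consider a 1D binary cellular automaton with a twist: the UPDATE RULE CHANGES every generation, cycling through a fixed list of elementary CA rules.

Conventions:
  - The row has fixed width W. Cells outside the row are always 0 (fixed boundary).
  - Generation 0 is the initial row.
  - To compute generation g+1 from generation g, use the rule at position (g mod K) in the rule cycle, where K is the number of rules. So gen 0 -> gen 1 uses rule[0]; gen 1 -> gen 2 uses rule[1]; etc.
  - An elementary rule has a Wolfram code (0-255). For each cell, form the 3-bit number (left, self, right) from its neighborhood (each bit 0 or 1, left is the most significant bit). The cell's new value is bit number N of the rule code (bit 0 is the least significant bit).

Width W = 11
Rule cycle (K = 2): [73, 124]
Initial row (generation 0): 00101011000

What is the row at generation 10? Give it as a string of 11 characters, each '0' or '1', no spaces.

Gen 0: 00101011000
Gen 1 (rule 73): 10000011011
Gen 2 (rule 124): 11000011111
Gen 3 (rule 73): 11011010001
Gen 4 (rule 124): 11111111001
Gen 5 (rule 73): 10000001000
Gen 6 (rule 124): 11000001100
Gen 7 (rule 73): 11011101101
Gen 8 (rule 124): 11110111111
Gen 9 (rule 73): 10010100001
Gen 10 (rule 124): 11011110001

Answer: 11011110001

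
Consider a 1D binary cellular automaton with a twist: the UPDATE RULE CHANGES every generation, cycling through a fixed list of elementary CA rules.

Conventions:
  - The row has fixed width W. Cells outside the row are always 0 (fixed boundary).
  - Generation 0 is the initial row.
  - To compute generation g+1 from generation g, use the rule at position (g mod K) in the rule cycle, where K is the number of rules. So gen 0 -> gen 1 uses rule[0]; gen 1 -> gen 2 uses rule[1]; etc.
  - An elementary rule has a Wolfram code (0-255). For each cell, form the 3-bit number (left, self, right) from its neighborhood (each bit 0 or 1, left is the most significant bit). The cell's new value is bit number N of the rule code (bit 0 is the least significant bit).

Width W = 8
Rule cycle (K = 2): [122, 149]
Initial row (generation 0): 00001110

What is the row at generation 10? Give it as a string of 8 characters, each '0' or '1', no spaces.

Answer: 10011101

Derivation:
Gen 0: 00001110
Gen 1 (rule 122): 00011011
Gen 2 (rule 149): 11000000
Gen 3 (rule 122): 11100000
Gen 4 (rule 149): 01011111
Gen 5 (rule 122): 10110001
Gen 6 (rule 149): 10001101
Gen 7 (rule 122): 01011110
Gen 8 (rule 149): 01001101
Gen 9 (rule 122): 10111110
Gen 10 (rule 149): 10011101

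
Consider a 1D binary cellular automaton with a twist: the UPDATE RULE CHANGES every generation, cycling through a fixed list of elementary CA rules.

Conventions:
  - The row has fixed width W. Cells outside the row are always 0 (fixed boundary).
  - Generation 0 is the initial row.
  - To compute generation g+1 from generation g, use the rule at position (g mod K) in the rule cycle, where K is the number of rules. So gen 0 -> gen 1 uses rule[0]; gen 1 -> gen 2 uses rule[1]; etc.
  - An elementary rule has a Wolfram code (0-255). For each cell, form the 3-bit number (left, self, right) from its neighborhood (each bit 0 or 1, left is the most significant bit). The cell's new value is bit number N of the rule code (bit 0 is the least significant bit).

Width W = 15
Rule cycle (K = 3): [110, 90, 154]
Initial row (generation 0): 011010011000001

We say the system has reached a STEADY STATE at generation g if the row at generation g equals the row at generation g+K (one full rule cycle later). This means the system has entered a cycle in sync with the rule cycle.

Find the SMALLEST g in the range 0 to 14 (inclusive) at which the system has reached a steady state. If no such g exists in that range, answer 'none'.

Gen 0: 011010011000001
Gen 1 (rule 110): 111110111000011
Gen 2 (rule 90): 100010101100111
Gen 3 (rule 154): 010100001011110
Gen 4 (rule 110): 111100011110010
Gen 5 (rule 90): 100110110011101
Gen 6 (rule 154): 011100101111000
Gen 7 (rule 110): 110101111001000
Gen 8 (rule 90): 110001001110100
Gen 9 (rule 154): 101010111100010
Gen 10 (rule 110): 111111100100110
Gen 11 (rule 90): 100000111011111
Gen 12 (rule 154): 010001110011110
Gen 13 (rule 110): 110011010110010
Gen 14 (rule 90): 111111000111101
Gen 15 (rule 154): 111110101111000
Gen 16 (rule 110): 100011111001000
Gen 17 (rule 90): 010110001110100

Answer: none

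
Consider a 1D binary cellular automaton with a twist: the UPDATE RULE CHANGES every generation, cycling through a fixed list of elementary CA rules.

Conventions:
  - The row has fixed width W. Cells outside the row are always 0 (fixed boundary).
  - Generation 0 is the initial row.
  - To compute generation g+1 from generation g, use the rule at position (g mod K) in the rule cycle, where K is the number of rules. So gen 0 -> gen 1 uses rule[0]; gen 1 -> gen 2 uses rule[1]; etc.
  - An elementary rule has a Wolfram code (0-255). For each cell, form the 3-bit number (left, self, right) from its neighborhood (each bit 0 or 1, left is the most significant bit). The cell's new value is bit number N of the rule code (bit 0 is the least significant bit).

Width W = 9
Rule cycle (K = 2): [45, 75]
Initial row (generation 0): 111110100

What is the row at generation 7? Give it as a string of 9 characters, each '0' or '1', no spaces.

Gen 0: 111110100
Gen 1 (rule 45): 100001101
Gen 2 (rule 75): 001111100
Gen 3 (rule 45): 101000001
Gen 4 (rule 75): 000011110
Gen 5 (rule 45): 111010000
Gen 6 (rule 75): 101000111
Gen 7 (rule 45): 111010100

Answer: 111010100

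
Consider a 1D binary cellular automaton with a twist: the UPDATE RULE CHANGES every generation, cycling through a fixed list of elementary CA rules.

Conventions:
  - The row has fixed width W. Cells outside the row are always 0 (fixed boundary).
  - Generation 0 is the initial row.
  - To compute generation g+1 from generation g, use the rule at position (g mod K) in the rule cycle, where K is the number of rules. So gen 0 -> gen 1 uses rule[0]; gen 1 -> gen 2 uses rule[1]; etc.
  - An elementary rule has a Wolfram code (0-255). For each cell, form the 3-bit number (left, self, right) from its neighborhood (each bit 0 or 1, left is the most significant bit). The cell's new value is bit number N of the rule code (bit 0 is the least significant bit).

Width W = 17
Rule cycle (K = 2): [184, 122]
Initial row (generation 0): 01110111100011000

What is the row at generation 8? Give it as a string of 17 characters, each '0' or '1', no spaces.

Gen 0: 01110111100011000
Gen 1 (rule 184): 01101111010010100
Gen 2 (rule 122): 11111001101101010
Gen 3 (rule 184): 11110101011010101
Gen 4 (rule 122): 10011010111101010
Gen 5 (rule 184): 01010101111010101
Gen 6 (rule 122): 10101011001101010
Gen 7 (rule 184): 01010110101010101
Gen 8 (rule 122): 10101111010101010

Answer: 10101111010101010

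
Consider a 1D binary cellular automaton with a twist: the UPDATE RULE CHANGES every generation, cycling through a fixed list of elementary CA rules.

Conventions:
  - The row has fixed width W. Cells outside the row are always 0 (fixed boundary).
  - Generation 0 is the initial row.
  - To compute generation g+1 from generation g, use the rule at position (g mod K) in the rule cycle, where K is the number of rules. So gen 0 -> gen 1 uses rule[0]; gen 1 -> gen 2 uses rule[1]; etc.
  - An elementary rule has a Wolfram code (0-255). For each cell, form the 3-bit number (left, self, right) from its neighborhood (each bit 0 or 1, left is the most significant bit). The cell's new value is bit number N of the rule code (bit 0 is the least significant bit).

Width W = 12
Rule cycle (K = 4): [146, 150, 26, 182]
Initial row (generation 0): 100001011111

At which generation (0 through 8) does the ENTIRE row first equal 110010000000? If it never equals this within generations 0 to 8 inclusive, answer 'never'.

Answer: 7

Derivation:
Gen 0: 100001011111
Gen 1 (rule 146): 010010001110
Gen 2 (rule 150): 111111010101
Gen 3 (rule 26): 100000000000
Gen 4 (rule 182): 110000000000
Gen 5 (rule 146): 001000000000
Gen 6 (rule 150): 011100000000
Gen 7 (rule 26): 110010000000
Gen 8 (rule 182): 001111000000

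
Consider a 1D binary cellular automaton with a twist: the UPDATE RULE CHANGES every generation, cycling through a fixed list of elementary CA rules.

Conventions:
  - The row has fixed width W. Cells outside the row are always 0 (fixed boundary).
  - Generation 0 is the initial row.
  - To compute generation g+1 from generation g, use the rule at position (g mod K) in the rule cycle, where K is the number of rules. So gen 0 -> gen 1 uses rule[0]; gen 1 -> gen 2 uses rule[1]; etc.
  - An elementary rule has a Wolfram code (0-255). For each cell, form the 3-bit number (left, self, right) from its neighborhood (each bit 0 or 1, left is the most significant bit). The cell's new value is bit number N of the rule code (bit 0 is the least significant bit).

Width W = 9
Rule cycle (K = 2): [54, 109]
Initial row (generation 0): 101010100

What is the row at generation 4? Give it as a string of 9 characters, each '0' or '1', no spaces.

Gen 0: 101010100
Gen 1 (rule 54): 111111110
Gen 2 (rule 109): 100000010
Gen 3 (rule 54): 110000111
Gen 4 (rule 109): 110110101

Answer: 110110101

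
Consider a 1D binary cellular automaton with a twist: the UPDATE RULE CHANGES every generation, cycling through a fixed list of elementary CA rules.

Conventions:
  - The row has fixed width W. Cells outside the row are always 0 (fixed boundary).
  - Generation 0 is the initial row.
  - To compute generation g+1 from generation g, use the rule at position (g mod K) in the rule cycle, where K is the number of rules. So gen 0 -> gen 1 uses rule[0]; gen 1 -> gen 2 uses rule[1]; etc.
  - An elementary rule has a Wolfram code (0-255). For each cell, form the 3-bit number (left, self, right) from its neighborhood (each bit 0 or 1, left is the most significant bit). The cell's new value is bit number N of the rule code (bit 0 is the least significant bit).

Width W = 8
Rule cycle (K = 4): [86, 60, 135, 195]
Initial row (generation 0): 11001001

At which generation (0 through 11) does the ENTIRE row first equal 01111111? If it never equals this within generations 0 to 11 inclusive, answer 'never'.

Answer: 1

Derivation:
Gen 0: 11001001
Gen 1 (rule 86): 01111111
Gen 2 (rule 60): 01000000
Gen 3 (rule 135): 11011111
Gen 4 (rule 195): 01001111
Gen 5 (rule 86): 11110001
Gen 6 (rule 60): 10001001
Gen 7 (rule 135): 10111011
Gen 8 (rule 195): 00011001
Gen 9 (rule 86): 00101111
Gen 10 (rule 60): 00111000
Gen 11 (rule 135): 11010011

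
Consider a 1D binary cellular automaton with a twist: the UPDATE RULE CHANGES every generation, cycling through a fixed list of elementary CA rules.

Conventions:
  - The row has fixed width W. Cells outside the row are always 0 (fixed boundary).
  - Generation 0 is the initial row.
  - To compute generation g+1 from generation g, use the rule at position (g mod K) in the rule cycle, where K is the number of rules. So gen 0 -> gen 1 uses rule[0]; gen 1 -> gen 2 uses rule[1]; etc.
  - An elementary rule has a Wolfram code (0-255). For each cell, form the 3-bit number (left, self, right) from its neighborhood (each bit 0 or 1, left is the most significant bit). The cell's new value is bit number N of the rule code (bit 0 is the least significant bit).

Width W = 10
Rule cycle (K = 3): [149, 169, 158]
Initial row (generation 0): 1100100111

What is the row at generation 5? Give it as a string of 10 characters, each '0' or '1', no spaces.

Gen 0: 1100100111
Gen 1 (rule 149): 0010110010
Gen 2 (rule 169): 1001100000
Gen 3 (rule 158): 1111010000
Gen 4 (rule 149): 0110011111
Gen 5 (rule 169): 0100011110

Answer: 0100011110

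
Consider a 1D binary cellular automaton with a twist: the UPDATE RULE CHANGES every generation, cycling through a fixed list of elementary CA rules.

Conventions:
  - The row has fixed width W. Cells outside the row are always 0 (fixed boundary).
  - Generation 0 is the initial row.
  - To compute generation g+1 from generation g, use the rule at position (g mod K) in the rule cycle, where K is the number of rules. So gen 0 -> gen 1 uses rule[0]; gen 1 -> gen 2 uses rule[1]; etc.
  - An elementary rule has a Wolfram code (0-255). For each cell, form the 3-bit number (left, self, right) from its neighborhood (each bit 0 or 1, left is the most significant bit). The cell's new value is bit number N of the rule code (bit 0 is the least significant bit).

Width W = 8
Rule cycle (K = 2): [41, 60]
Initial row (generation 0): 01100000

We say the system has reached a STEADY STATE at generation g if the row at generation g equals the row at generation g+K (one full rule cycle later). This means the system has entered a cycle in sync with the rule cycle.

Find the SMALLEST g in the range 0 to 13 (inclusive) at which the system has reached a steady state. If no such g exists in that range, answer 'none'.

Answer: 5

Derivation:
Gen 0: 01100000
Gen 1 (rule 41): 01001111
Gen 2 (rule 60): 01101000
Gen 3 (rule 41): 01010011
Gen 4 (rule 60): 01111010
Gen 5 (rule 41): 01000100
Gen 6 (rule 60): 01100110
Gen 7 (rule 41): 01000100
Gen 8 (rule 60): 01100110
Gen 9 (rule 41): 01000100
Gen 10 (rule 60): 01100110
Gen 11 (rule 41): 01000100
Gen 12 (rule 60): 01100110
Gen 13 (rule 41): 01000100
Gen 14 (rule 60): 01100110
Gen 15 (rule 41): 01000100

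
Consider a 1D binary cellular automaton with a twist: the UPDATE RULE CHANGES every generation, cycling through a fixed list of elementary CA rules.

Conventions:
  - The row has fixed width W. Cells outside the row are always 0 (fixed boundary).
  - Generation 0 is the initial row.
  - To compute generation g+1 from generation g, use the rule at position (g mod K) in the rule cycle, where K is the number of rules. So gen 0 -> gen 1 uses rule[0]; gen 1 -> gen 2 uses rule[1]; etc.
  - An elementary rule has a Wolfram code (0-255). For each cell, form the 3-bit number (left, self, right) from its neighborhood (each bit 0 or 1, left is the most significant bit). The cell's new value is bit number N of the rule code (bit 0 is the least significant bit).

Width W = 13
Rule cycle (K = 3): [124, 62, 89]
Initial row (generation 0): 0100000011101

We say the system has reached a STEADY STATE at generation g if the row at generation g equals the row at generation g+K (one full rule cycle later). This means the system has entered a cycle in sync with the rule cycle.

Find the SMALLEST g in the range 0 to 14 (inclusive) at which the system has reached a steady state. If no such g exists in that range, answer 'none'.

Gen 0: 0100000011101
Gen 1 (rule 124): 0110000010111
Gen 2 (rule 62): 1101000111100
Gen 3 (rule 89): 1100110100111
Gen 4 (rule 124): 1110111110101
Gen 5 (rule 62): 1001100001111
Gen 6 (rule 89): 0101111101001
Gen 7 (rule 124): 0111000111101
Gen 8 (rule 62): 1100101100011
Gen 9 (rule 89): 1110001111011
Gen 10 (rule 124): 1011001001111
Gen 11 (rule 62): 1110111111000
Gen 12 (rule 89): 1010100001111
Gen 13 (rule 124): 1111110001001
Gen 14 (rule 62): 1000001011111
Gen 15 (rule 89): 0111100010001
Gen 16 (rule 124): 0100110011001
Gen 17 (rule 62): 1111101110111

Answer: none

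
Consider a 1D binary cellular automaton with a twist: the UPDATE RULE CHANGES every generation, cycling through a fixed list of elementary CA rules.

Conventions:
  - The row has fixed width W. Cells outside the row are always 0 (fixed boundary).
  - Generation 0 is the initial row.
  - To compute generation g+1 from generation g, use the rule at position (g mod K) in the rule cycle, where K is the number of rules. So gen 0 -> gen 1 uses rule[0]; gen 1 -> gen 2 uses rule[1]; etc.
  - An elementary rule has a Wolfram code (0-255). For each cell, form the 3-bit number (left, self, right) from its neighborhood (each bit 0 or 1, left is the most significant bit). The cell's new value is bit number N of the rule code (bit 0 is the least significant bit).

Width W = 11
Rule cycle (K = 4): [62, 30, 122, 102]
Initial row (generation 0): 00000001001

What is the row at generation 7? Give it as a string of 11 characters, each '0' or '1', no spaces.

Answer: 11110101101

Derivation:
Gen 0: 00000001001
Gen 1 (rule 62): 00000011111
Gen 2 (rule 30): 00000110000
Gen 3 (rule 122): 00001111000
Gen 4 (rule 102): 00010001000
Gen 5 (rule 62): 00111011100
Gen 6 (rule 30): 01100010010
Gen 7 (rule 122): 11110101101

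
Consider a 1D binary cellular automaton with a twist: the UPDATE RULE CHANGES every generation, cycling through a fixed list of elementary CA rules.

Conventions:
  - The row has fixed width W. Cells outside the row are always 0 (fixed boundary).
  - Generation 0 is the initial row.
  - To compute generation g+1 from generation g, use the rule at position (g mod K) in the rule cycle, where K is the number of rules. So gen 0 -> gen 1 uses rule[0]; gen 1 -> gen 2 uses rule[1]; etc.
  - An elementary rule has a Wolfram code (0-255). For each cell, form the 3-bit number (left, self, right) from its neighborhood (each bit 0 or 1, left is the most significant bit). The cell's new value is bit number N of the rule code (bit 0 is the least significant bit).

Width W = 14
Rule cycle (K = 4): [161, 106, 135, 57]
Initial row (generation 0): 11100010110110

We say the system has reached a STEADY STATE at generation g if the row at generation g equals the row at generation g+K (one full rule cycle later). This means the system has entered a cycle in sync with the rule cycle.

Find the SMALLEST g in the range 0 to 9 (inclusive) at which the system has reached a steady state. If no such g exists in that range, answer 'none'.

Answer: none

Derivation:
Gen 0: 11100010110110
Gen 1 (rule 161): 01001001001000
Gen 2 (rule 106): 10010010010000
Gen 3 (rule 135): 10110110110111
Gen 4 (rule 57): 01101101101100
Gen 5 (rule 161): 00010010010001
Gen 6 (rule 106): 00100100100010
Gen 7 (rule 135): 11101101101110
Gen 8 (rule 57): 10011011011001
Gen 9 (rule 161): 00000100100000
Gen 10 (rule 106): 00001001000000
Gen 11 (rule 135): 11111011011111
Gen 12 (rule 57): 10000110110000
Gen 13 (rule 161): 00110001000111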